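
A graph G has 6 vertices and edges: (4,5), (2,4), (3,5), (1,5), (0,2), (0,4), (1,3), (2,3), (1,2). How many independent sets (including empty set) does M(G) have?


An independent set in a graphic matroid is an acyclic edge subset.
G has 6 vertices and 9 edges.
Enumerate all 2^9 = 512 subsets, checking for acyclicity.
Total independent sets = 296.

296


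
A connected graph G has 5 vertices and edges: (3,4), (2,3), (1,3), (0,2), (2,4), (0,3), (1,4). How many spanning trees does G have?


By Kirchhoff's matrix tree theorem, the number of spanning trees equals
the determinant of any cofactor of the Laplacian matrix L.
G has 5 vertices and 7 edges.
Computing the (4 x 4) cofactor determinant gives 21.

21


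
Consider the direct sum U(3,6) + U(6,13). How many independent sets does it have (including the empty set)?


For a direct sum, |I(M1+M2)| = |I(M1)| * |I(M2)|.
|I(U(3,6))| = sum C(6,k) for k=0..3 = 42.
|I(U(6,13))| = sum C(13,k) for k=0..6 = 4096.
Total = 42 * 4096 = 172032.

172032


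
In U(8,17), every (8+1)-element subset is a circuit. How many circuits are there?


In U(8,17), circuits are the (9)-element subsets.
Any set of 9 elements is dependent, and removing any one element gives
an independent set of size 8, so it is a minimal dependent set.
Number of circuits = (17 choose 9) = 24310.

24310


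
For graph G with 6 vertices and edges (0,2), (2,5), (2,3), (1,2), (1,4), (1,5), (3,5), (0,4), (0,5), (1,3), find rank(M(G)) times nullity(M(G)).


r(M) = |V| - c = 6 - 1 = 5.
nullity = |E| - r(M) = 10 - 5 = 5.
Product = 5 * 5 = 25.

25


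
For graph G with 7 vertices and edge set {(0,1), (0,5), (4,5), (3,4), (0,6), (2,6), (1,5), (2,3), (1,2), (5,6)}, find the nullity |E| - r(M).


Cycle rank (nullity) = |E| - r(M) = |E| - (|V| - c).
|E| = 10, |V| = 7, c = 1.
Nullity = 10 - (7 - 1) = 10 - 6 = 4.

4


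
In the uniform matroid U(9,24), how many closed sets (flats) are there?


Flats of U(9,24): every subset of size < 9 is a flat, plus E itself.
Count = (24 choose 0) + (24 choose 1) + (24 choose 2) + (24 choose 3) + (24 choose 4) + (24 choose 5) + (24 choose 6) + (24 choose 7) + (24 choose 8) + 1
     = 1 + 24 + 276 + 2024 + 10626 + 42504 + 134596 + 346104 + 735471 + 1
     = 1271627.

1271627


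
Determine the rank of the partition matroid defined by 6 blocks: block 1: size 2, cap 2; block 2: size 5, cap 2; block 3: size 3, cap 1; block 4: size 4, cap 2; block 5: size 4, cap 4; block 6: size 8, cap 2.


Rank of a partition matroid = sum of min(|Si|, ci) for each block.
= min(2,2) + min(5,2) + min(3,1) + min(4,2) + min(4,4) + min(8,2)
= 2 + 2 + 1 + 2 + 4 + 2
= 13.

13


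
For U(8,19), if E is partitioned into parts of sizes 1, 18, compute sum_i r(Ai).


r(Ai) = min(|Ai|, 8) for each part.
Sum = min(1,8) + min(18,8)
    = 1 + 8
    = 9.

9


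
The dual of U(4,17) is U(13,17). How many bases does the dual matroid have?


The dual of U(r,n) is U(n-r, n) = U(13,17).
Bases of U(13,17) are all (13)-element subsets.
|B(M*)| = (17 choose 13) = 2380.

2380


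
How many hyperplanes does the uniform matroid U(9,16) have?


Hyperplanes of U(9,16) are flats of rank 8.
In a uniform matroid, these are exactly the (8)-element subsets.
Count = C(16,8) = 16! / (8! * 8!) = 12870.

12870


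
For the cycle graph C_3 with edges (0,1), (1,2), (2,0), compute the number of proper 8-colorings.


P(C_3, k) = (k-1)^3 + (-1)^3*(k-1).
P(8) = (7)^3 - 7
= 343 - 7 = 336.

336


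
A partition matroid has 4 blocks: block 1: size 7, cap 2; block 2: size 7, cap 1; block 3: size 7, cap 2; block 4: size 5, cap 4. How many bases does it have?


A basis picks exactly ci elements from block i.
Number of bases = product of C(|Si|, ci).
= C(7,2) * C(7,1) * C(7,2) * C(5,4)
= 21 * 7 * 21 * 5
= 15435.

15435


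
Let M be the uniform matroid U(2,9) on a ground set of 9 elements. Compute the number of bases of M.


Bases of U(2,9) are all 2-element subsets of the 9-element ground set.
Number of bases = C(9,2).
(9 choose 2) = 36.

36


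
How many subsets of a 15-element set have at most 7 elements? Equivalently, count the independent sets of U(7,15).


Independent sets of U(7,15) are all subsets of size <= 7.
Count = C(15,0) + C(15,1) + C(15,2) + C(15,3) + C(15,4) + C(15,5) + C(15,6) + C(15,7)
     = 1 + 15 + 105 + 455 + 1365 + 3003 + 5005 + 6435
     = 16384.

16384


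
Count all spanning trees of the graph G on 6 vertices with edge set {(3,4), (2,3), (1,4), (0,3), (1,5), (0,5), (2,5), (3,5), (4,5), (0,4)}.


By Kirchhoff's matrix tree theorem, the number of spanning trees equals
the determinant of any cofactor of the Laplacian matrix L.
G has 6 vertices and 10 edges.
Computing the (5 x 5) cofactor determinant gives 99.

99


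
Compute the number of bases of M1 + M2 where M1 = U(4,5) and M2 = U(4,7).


Bases of a direct sum M1 + M2: |B| = |B(M1)| * |B(M2)|.
|B(U(4,5))| = C(5,4) = 5.
|B(U(4,7))| = C(7,4) = 35.
Total bases = 5 * 35 = 175.

175


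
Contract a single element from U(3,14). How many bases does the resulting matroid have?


Contracting e from U(3,14) gives U(2,13).
Bases of U(2,13) = (13 choose 2) = 78.

78


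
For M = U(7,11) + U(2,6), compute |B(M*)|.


(M1+M2)* = M1* + M2*.
M1* = U(4,11), bases: C(11,4) = 330.
M2* = U(4,6), bases: C(6,4) = 15.
|B(M*)| = 330 * 15 = 4950.

4950


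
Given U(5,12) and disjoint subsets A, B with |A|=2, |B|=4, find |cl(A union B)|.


|A union B| = 2 + 4 = 6 (disjoint).
In U(5,12), cl(S) = S if |S| < 5, else cl(S) = E.
Since 6 >= 5, cl(A union B) = E.
|cl(A union B)| = 12.

12


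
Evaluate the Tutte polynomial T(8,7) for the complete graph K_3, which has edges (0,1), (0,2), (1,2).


T(K_3; x,y) = x^2 + x + y.
T(8,7) = 64 + 8 + 7 = 79.

79


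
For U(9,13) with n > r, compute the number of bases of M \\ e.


Deleting e from U(9,13) gives U(9,12) since n > r.
Bases of U(9,12) = C(12,9) = 220.

220


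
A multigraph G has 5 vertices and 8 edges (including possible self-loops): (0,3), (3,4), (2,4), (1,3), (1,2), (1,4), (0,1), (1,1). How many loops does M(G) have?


In a graphic matroid, a loop is a self-loop edge (u,u) with rank 0.
Examining all 8 edges for self-loops...
Self-loops found: (1,1)
Number of loops = 1.

1


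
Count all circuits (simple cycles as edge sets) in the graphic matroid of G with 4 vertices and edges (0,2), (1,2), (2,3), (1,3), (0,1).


A circuit in a graphic matroid = edge set of a simple cycle.
G has 4 vertices and 5 edges.
Enumerating all minimal edge subsets forming cycles...
Total circuits found: 3.

3


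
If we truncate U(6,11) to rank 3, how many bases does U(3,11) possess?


Truncating U(6,11) to rank 3 gives U(3,11).
Bases of U(3,11) are all 3-element subsets of 11 elements.
Number of bases = C(11,3) = (11 * 10 * 9) / (1 * 2 * 3) = 165.

165


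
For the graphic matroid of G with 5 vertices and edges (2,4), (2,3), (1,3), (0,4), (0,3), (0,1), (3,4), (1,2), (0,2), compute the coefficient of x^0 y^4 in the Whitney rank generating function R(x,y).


R(x,y) = sum over A in 2^E of x^(r(E)-r(A)) * y^(|A|-r(A)).
G has 5 vertices, 9 edges. r(E) = 4.
Enumerate all 2^9 = 512 subsets.
Count subsets with r(E)-r(A)=0 and |A|-r(A)=4: 9.

9


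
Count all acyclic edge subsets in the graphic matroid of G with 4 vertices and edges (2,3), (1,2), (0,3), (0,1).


An independent set in a graphic matroid is an acyclic edge subset.
G has 4 vertices and 4 edges.
Enumerate all 2^4 = 16 subsets, checking for acyclicity.
Total independent sets = 15.

15


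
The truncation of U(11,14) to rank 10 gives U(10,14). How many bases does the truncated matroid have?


Truncating U(11,14) to rank 10 gives U(10,14).
Bases of U(10,14) are all 10-element subsets of 14 elements.
Number of bases = C(14,10) = 1001.

1001


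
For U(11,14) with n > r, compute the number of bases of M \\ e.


Deleting e from U(11,14) gives U(11,13) since n > r.
Bases of U(11,13) = C(13,11) = 13! / (11! * 2!) = 78.

78


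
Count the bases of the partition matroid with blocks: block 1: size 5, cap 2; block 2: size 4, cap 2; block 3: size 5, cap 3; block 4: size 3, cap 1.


A basis picks exactly ci elements from block i.
Number of bases = product of C(|Si|, ci).
= C(5,2) * C(4,2) * C(5,3) * C(3,1)
= 10 * 6 * 10 * 3
= 1800.

1800


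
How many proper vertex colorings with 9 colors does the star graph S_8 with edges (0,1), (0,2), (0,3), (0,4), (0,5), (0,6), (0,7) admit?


P(tree, k) = k * (k-1)^(7) for any tree on 8 vertices.
P(9) = 9 * 8^7 = 9 * 2097152 = 18874368.

18874368


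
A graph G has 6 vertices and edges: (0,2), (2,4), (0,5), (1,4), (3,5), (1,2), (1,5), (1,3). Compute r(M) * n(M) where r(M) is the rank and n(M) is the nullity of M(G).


r(M) = |V| - c = 6 - 1 = 5.
nullity = |E| - r(M) = 8 - 5 = 3.
Product = 5 * 3 = 15.

15


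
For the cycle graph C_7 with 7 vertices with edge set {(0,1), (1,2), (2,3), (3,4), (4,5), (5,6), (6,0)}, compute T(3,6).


T(C_7; x,y) = x + x^2 + ... + x^(6) + y.
T(3,6) = 3^1 + 3^2 + 3^3 + 3^4 + 3^5 + 3^6 + 6
= 3 + 9 + 27 + 81 + 243 + 729 + 6
= 1098.

1098


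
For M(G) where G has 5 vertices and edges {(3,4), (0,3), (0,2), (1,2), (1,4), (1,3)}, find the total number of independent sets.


An independent set in a graphic matroid is an acyclic edge subset.
G has 5 vertices and 6 edges.
Enumerate all 2^6 = 64 subsets, checking for acyclicity.
Total independent sets = 52.

52


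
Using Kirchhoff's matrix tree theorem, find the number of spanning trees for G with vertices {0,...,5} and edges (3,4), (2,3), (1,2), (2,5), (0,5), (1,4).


By Kirchhoff's matrix tree theorem, the number of spanning trees equals
the determinant of any cofactor of the Laplacian matrix L.
G has 6 vertices and 6 edges.
Computing the (5 x 5) cofactor determinant gives 4.

4


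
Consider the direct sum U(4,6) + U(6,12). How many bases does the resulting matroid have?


Bases of a direct sum M1 + M2: |B| = |B(M1)| * |B(M2)|.
|B(U(4,6))| = C(6,4) = 15.
|B(U(6,12))| = C(12,6) = 924.
Total bases = 15 * 924 = 13860.

13860


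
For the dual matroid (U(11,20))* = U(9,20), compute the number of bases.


The dual of U(r,n) is U(n-r, n) = U(9,20).
Bases of U(9,20) are all (9)-element subsets.
|B(M*)| = (20 choose 9) = 167960.

167960


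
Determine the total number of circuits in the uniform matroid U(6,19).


In U(6,19), circuits are the (7)-element subsets.
Any set of 7 elements is dependent, and removing any one element gives
an independent set of size 6, so it is a minimal dependent set.
Number of circuits = C(19,7) = 19! / (7! * 12!) = 50388.

50388


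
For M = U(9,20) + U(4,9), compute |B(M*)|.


(M1+M2)* = M1* + M2*.
M1* = U(11,20), bases: C(20,11) = 167960.
M2* = U(5,9), bases: C(9,5) = 126.
|B(M*)| = 167960 * 126 = 21162960.

21162960


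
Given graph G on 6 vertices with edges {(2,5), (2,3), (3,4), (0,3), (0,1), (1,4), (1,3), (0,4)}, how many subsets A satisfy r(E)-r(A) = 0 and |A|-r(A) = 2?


R(x,y) = sum over A in 2^E of x^(r(E)-r(A)) * y^(|A|-r(A)).
G has 6 vertices, 8 edges. r(E) = 5.
Enumerate all 2^8 = 256 subsets.
Count subsets with r(E)-r(A)=0 and |A|-r(A)=2: 6.

6


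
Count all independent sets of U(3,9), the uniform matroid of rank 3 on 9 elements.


Independent sets of U(3,9) are all subsets of size <= 3.
Count = (9 choose 0) + (9 choose 1) + (9 choose 2) + (9 choose 3)
     = 1 + 9 + 36 + 84
     = 130.

130


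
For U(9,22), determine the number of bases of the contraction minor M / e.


Contracting e from U(9,22) gives U(8,21).
Bases of U(8,21) = (21 choose 8) = 203490.

203490


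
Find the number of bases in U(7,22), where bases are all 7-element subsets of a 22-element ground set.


Bases of U(7,22) are all 7-element subsets of the 22-element ground set.
Number of bases = C(22,7).
C(22,7) = 22! / (7! * 15!) = 170544.

170544


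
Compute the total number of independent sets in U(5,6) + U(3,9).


For a direct sum, |I(M1+M2)| = |I(M1)| * |I(M2)|.
|I(U(5,6))| = sum C(6,k) for k=0..5 = 63.
|I(U(3,9))| = sum C(9,k) for k=0..3 = 130.
Total = 63 * 130 = 8190.

8190


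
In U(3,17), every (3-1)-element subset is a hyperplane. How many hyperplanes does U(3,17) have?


Hyperplanes of U(3,17) are flats of rank 2.
In a uniform matroid, these are exactly the (2)-element subsets.
Count = C(17,2) = (17 * 16) / (1 * 2) = 136.

136


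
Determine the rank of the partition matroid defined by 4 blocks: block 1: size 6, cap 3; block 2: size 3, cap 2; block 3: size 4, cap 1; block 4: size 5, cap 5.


Rank of a partition matroid = sum of min(|Si|, ci) for each block.
= min(6,3) + min(3,2) + min(4,1) + min(5,5)
= 3 + 2 + 1 + 5
= 11.

11


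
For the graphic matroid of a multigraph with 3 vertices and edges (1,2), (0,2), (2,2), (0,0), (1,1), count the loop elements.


In a graphic matroid, a loop is a self-loop edge (u,u) with rank 0.
Examining all 5 edges for self-loops...
Self-loops found: (2,2), (0,0), (1,1)
Number of loops = 3.

3


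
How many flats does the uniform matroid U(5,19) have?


Flats of U(5,19): every subset of size < 5 is a flat, plus E itself.
Count = (19 choose 0) + (19 choose 1) + (19 choose 2) + (19 choose 3) + (19 choose 4) + 1
     = 1 + 19 + 171 + 969 + 3876 + 1
     = 5037.

5037


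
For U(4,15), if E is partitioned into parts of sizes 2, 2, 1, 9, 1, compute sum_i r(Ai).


r(Ai) = min(|Ai|, 4) for each part.
Sum = min(2,4) + min(2,4) + min(1,4) + min(9,4) + min(1,4)
    = 2 + 2 + 1 + 4 + 1
    = 10.

10


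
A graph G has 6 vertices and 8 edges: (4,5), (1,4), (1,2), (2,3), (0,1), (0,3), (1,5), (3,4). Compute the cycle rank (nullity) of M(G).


Cycle rank (nullity) = |E| - r(M) = |E| - (|V| - c).
|E| = 8, |V| = 6, c = 1.
Nullity = 8 - (6 - 1) = 8 - 5 = 3.

3


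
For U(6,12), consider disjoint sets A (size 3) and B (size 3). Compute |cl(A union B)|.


|A union B| = 3 + 3 = 6 (disjoint).
In U(6,12), cl(S) = S if |S| < 6, else cl(S) = E.
Since 6 >= 6, cl(A union B) = E.
|cl(A union B)| = 12.

12


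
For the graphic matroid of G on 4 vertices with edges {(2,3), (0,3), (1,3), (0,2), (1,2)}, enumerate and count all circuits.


A circuit in a graphic matroid = edge set of a simple cycle.
G has 4 vertices and 5 edges.
Enumerating all minimal edge subsets forming cycles...
Total circuits found: 3.

3


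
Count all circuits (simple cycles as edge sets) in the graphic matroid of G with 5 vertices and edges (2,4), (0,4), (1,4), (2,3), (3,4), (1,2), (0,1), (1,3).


A circuit in a graphic matroid = edge set of a simple cycle.
G has 5 vertices and 8 edges.
Enumerating all minimal edge subsets forming cycles...
Total circuits found: 12.

12


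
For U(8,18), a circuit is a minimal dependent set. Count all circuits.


In U(8,18), circuits are the (9)-element subsets.
Any set of 9 elements is dependent, and removing any one element gives
an independent set of size 8, so it is a minimal dependent set.
Number of circuits = C(18,9) = 48620.

48620


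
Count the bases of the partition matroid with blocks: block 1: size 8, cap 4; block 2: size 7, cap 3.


A basis picks exactly ci elements from block i.
Number of bases = product of C(|Si|, ci).
= C(8,4) * C(7,3)
= 70 * 35
= 2450.

2450


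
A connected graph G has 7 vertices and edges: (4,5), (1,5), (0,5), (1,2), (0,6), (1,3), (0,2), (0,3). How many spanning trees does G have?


By Kirchhoff's matrix tree theorem, the number of spanning trees equals
the determinant of any cofactor of the Laplacian matrix L.
G has 7 vertices and 8 edges.
Computing the (6 x 6) cofactor determinant gives 12.

12


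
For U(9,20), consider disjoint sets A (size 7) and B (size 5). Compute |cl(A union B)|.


|A union B| = 7 + 5 = 12 (disjoint).
In U(9,20), cl(S) = S if |S| < 9, else cl(S) = E.
Since 12 >= 9, cl(A union B) = E.
|cl(A union B)| = 20.

20


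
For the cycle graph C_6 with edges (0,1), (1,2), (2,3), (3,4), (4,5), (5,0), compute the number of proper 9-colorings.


P(C_6, k) = (k-1)^6 + (-1)^6*(k-1).
P(9) = (8)^6 + 8
= 262144 + 8 = 262152.

262152


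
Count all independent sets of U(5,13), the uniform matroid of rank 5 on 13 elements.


Independent sets of U(5,13) are all subsets of size <= 5.
Count = (13 choose 0) + (13 choose 1) + (13 choose 2) + (13 choose 3) + (13 choose 4) + (13 choose 5)
     = 1 + 13 + 78 + 286 + 715 + 1287
     = 2380.

2380


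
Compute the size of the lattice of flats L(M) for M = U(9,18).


Flats of U(9,18): every subset of size < 9 is a flat, plus E itself.
Count = (18 choose 0) + (18 choose 1) + (18 choose 2) + (18 choose 3) + (18 choose 4) + (18 choose 5) + (18 choose 6) + (18 choose 7) + (18 choose 8) + 1
     = 1 + 18 + 153 + 816 + 3060 + 8568 + 18564 + 31824 + 43758 + 1
     = 106763.

106763


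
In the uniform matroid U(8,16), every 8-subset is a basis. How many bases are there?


Bases of U(8,16) are all 8-element subsets of the 16-element ground set.
Number of bases = C(16,8).
C(16,8) = 12870.

12870


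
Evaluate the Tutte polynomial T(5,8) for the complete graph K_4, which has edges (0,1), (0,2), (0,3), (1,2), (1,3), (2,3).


T(K_4; x,y) = x^3 + 3x^2 + 4xy + 2x + y^3 + 3y^2 + 2y.
Substituting x=5, y=8:
= 125 + 75 + 160 + 10 + 512 + 192 + 16
= 1090.

1090


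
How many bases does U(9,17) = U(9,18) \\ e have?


Deleting e from U(9,18) gives U(9,17) since n > r.
Bases of U(9,17) = C(17,9) = 17! / (9! * 8!) = 24310.

24310


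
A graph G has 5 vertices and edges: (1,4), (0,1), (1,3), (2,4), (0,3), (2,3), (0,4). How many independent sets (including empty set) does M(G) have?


An independent set in a graphic matroid is an acyclic edge subset.
G has 5 vertices and 7 edges.
Enumerate all 2^7 = 128 subsets, checking for acyclicity.
Total independent sets = 86.

86


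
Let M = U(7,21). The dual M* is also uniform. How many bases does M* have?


The dual of U(r,n) is U(n-r, n) = U(14,21).
Bases of U(14,21) are all (14)-element subsets.
|B(M*)| = (21 choose 14) = 116280.

116280


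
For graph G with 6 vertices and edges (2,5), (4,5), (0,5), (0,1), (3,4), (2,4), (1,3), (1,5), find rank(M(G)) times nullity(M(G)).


r(M) = |V| - c = 6 - 1 = 5.
nullity = |E| - r(M) = 8 - 5 = 3.
Product = 5 * 3 = 15.

15


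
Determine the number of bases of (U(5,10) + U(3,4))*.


(M1+M2)* = M1* + M2*.
M1* = U(5,10), bases: C(10,5) = 252.
M2* = U(1,4), bases: C(4,1) = 4.
|B(M*)| = 252 * 4 = 1008.

1008


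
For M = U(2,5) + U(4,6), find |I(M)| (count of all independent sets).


For a direct sum, |I(M1+M2)| = |I(M1)| * |I(M2)|.
|I(U(2,5))| = sum C(5,k) for k=0..2 = 16.
|I(U(4,6))| = sum C(6,k) for k=0..4 = 57.
Total = 16 * 57 = 912.

912


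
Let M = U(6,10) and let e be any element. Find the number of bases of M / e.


Contracting e from U(6,10) gives U(5,9).
Bases of U(5,9) = C(9,5) = 9! / (5! * 4!) = 126.

126


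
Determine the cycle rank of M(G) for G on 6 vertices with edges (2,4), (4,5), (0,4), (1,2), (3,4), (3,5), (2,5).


Cycle rank (nullity) = |E| - r(M) = |E| - (|V| - c).
|E| = 7, |V| = 6, c = 1.
Nullity = 7 - (6 - 1) = 7 - 5 = 2.

2


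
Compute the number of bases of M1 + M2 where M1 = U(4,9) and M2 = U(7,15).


Bases of a direct sum M1 + M2: |B| = |B(M1)| * |B(M2)|.
|B(U(4,9))| = C(9,4) = 126.
|B(U(7,15))| = C(15,7) = 6435.
Total bases = 126 * 6435 = 810810.

810810


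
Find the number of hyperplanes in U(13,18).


Hyperplanes of U(13,18) are flats of rank 12.
In a uniform matroid, these are exactly the (12)-element subsets.
Count = C(18,12) = 18! / (12! * 6!) = 18564.

18564


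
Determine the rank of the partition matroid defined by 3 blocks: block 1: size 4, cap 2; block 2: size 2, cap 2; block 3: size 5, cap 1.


Rank of a partition matroid = sum of min(|Si|, ci) for each block.
= min(4,2) + min(2,2) + min(5,1)
= 2 + 2 + 1
= 5.

5


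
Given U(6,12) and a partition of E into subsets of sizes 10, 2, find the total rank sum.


r(Ai) = min(|Ai|, 6) for each part.
Sum = min(10,6) + min(2,6)
    = 6 + 2
    = 8.

8


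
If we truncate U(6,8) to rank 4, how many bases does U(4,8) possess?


Truncating U(6,8) to rank 4 gives U(4,8).
Bases of U(4,8) are all 4-element subsets of 8 elements.
Number of bases = (8 choose 4) = 70.

70


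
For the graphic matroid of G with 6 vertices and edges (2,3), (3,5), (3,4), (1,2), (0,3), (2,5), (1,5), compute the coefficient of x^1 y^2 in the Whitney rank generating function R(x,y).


R(x,y) = sum over A in 2^E of x^(r(E)-r(A)) * y^(|A|-r(A)).
G has 6 vertices, 7 edges. r(E) = 5.
Enumerate all 2^7 = 128 subsets.
Count subsets with r(E)-r(A)=1 and |A|-r(A)=2: 2.

2


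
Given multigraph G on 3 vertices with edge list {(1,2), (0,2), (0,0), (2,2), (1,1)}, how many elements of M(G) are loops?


In a graphic matroid, a loop is a self-loop edge (u,u) with rank 0.
Examining all 5 edges for self-loops...
Self-loops found: (0,0), (2,2), (1,1)
Number of loops = 3.

3


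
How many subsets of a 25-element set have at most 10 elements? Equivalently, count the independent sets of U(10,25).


Independent sets of U(10,25) are all subsets of size <= 10.
Count = (25 choose 0) + (25 choose 1) + (25 choose 2) + (25 choose 3) + (25 choose 4) + (25 choose 5) + (25 choose 6) + (25 choose 7) + (25 choose 8) + (25 choose 9) + (25 choose 10)
     = 1 + 25 + 300 + 2300 + 12650 + 53130 + 177100 + 480700 + 1081575 + 2042975 + 3268760
     = 7119516.

7119516


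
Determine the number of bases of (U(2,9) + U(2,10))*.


(M1+M2)* = M1* + M2*.
M1* = U(7,9), bases: C(9,7) = 36.
M2* = U(8,10), bases: C(10,8) = 45.
|B(M*)| = 36 * 45 = 1620.

1620


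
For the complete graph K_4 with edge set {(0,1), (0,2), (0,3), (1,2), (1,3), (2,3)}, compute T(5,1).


T(K_4; x,y) = x^3 + 3x^2 + 4xy + 2x + y^3 + 3y^2 + 2y.
Substituting x=5, y=1:
= 125 + 75 + 20 + 10 + 1 + 3 + 2
= 236.

236


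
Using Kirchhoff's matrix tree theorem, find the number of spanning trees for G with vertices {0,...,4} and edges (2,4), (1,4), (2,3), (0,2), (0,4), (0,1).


By Kirchhoff's matrix tree theorem, the number of spanning trees equals
the determinant of any cofactor of the Laplacian matrix L.
G has 5 vertices and 6 edges.
Computing the (4 x 4) cofactor determinant gives 8.

8


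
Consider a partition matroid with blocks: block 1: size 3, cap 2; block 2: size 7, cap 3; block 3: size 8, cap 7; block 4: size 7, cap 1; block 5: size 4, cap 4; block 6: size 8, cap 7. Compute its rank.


Rank of a partition matroid = sum of min(|Si|, ci) for each block.
= min(3,2) + min(7,3) + min(8,7) + min(7,1) + min(4,4) + min(8,7)
= 2 + 3 + 7 + 1 + 4 + 7
= 24.

24


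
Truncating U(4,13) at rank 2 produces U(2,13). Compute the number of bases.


Truncating U(4,13) to rank 2 gives U(2,13).
Bases of U(2,13) are all 2-element subsets of 13 elements.
Number of bases = C(13,2) = 13! / (2! * 11!) = 78.

78


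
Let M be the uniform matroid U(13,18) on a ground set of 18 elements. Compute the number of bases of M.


Bases of U(13,18) are all 13-element subsets of the 18-element ground set.
Number of bases = C(18,13).
(18 choose 13) = 8568.

8568


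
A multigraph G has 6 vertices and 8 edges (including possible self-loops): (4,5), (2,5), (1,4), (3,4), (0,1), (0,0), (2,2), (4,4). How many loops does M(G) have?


In a graphic matroid, a loop is a self-loop edge (u,u) with rank 0.
Examining all 8 edges for self-loops...
Self-loops found: (0,0), (2,2), (4,4)
Number of loops = 3.

3


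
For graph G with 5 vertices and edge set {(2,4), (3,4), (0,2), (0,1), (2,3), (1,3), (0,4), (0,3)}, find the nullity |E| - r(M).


Cycle rank (nullity) = |E| - r(M) = |E| - (|V| - c).
|E| = 8, |V| = 5, c = 1.
Nullity = 8 - (5 - 1) = 8 - 4 = 4.

4


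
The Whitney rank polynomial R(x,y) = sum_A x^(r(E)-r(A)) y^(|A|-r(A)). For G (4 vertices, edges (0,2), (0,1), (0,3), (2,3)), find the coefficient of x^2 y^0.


R(x,y) = sum over A in 2^E of x^(r(E)-r(A)) * y^(|A|-r(A)).
G has 4 vertices, 4 edges. r(E) = 3.
Enumerate all 2^4 = 16 subsets.
Count subsets with r(E)-r(A)=2 and |A|-r(A)=0: 4.

4


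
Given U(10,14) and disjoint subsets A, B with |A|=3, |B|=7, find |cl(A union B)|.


|A union B| = 3 + 7 = 10 (disjoint).
In U(10,14), cl(S) = S if |S| < 10, else cl(S) = E.
Since 10 >= 10, cl(A union B) = E.
|cl(A union B)| = 14.

14


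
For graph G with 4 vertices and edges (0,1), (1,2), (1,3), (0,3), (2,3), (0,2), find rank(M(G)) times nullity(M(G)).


r(M) = |V| - c = 4 - 1 = 3.
nullity = |E| - r(M) = 6 - 3 = 3.
Product = 3 * 3 = 9.

9


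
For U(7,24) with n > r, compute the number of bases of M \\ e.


Deleting e from U(7,24) gives U(7,23) since n > r.
Bases of U(7,23) = C(23,7) = 245157.

245157


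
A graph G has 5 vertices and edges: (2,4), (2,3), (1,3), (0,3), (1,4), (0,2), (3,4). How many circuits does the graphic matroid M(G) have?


A circuit in a graphic matroid = edge set of a simple cycle.
G has 5 vertices and 7 edges.
Enumerating all minimal edge subsets forming cycles...
Total circuits found: 6.

6


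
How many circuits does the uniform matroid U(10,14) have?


In U(10,14), circuits are the (11)-element subsets.
Any set of 11 elements is dependent, and removing any one element gives
an independent set of size 10, so it is a minimal dependent set.
Number of circuits = C(14,11) = 364.

364


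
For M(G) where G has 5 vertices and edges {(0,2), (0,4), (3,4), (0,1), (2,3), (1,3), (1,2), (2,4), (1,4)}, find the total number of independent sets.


An independent set in a graphic matroid is an acyclic edge subset.
G has 5 vertices and 9 edges.
Enumerate all 2^9 = 512 subsets, checking for acyclicity.
Total independent sets = 198.

198


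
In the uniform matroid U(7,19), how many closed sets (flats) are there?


Flats of U(7,19): every subset of size < 7 is a flat, plus E itself.
Count = C(19,0) + C(19,1) + C(19,2) + C(19,3) + C(19,4) + C(19,5) + C(19,6) + 1
     = 1 + 19 + 171 + 969 + 3876 + 11628 + 27132 + 1
     = 43797.

43797


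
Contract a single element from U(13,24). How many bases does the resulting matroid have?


Contracting e from U(13,24) gives U(12,23).
Bases of U(12,23) = C(23,12) = 1352078.

1352078


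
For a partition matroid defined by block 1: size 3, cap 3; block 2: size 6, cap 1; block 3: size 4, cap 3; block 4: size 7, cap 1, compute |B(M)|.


A basis picks exactly ci elements from block i.
Number of bases = product of C(|Si|, ci).
= C(3,3) * C(6,1) * C(4,3) * C(7,1)
= 1 * 6 * 4 * 7
= 168.

168


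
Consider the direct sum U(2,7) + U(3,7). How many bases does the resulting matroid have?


Bases of a direct sum M1 + M2: |B| = |B(M1)| * |B(M2)|.
|B(U(2,7))| = C(7,2) = 21.
|B(U(3,7))| = C(7,3) = 35.
Total bases = 21 * 35 = 735.

735


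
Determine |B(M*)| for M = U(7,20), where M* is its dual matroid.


The dual of U(r,n) is U(n-r, n) = U(13,20).
Bases of U(13,20) are all (13)-element subsets.
|B(M*)| = C(20,13) = 77520.

77520


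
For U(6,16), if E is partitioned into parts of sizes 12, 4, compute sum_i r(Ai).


r(Ai) = min(|Ai|, 6) for each part.
Sum = min(12,6) + min(4,6)
    = 6 + 4
    = 10.

10


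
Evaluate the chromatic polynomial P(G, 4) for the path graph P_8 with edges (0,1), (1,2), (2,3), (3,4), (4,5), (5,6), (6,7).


P(P_8, k) = k * (k-1)^(7).
P(4) = 4 * 3^7 = 4 * 2187 = 8748.

8748


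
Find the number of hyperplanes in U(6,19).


Hyperplanes of U(6,19) are flats of rank 5.
In a uniform matroid, these are exactly the (5)-element subsets.
Count = C(19,5) = 19! / (5! * 14!) = 11628.

11628


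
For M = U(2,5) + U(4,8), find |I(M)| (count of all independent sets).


For a direct sum, |I(M1+M2)| = |I(M1)| * |I(M2)|.
|I(U(2,5))| = sum C(5,k) for k=0..2 = 16.
|I(U(4,8))| = sum C(8,k) for k=0..4 = 163.
Total = 16 * 163 = 2608.

2608


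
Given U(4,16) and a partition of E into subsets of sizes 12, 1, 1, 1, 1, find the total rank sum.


r(Ai) = min(|Ai|, 4) for each part.
Sum = min(12,4) + min(1,4) + min(1,4) + min(1,4) + min(1,4)
    = 4 + 1 + 1 + 1 + 1
    = 8.

8


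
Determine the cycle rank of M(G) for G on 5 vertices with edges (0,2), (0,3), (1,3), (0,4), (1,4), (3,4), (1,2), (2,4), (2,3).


Cycle rank (nullity) = |E| - r(M) = |E| - (|V| - c).
|E| = 9, |V| = 5, c = 1.
Nullity = 9 - (5 - 1) = 9 - 4 = 5.

5


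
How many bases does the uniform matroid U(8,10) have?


Bases of U(8,10) are all 8-element subsets of the 10-element ground set.
Number of bases = C(10,8).
C(10,8) = 10! / (8! * 2!) = 45.

45


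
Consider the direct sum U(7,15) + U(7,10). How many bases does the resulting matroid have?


Bases of a direct sum M1 + M2: |B| = |B(M1)| * |B(M2)|.
|B(U(7,15))| = C(15,7) = 6435.
|B(U(7,10))| = C(10,7) = 120.
Total bases = 6435 * 120 = 772200.

772200


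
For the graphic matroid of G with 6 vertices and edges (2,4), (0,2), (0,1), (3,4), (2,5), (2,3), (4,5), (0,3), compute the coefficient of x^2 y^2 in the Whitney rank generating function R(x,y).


R(x,y) = sum over A in 2^E of x^(r(E)-r(A)) * y^(|A|-r(A)).
G has 6 vertices, 8 edges. r(E) = 5.
Enumerate all 2^8 = 256 subsets.
Count subsets with r(E)-r(A)=2 and |A|-r(A)=2: 2.

2


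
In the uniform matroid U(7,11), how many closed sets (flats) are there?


Flats of U(7,11): every subset of size < 7 is a flat, plus E itself.
Count = C(11,0) + C(11,1) + C(11,2) + C(11,3) + C(11,4) + C(11,5) + C(11,6) + 1
     = 1 + 11 + 55 + 165 + 330 + 462 + 462 + 1
     = 1487.

1487


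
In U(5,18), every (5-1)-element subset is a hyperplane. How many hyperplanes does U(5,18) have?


Hyperplanes of U(5,18) are flats of rank 4.
In a uniform matroid, these are exactly the (4)-element subsets.
Count = C(18,4) = 18! / (4! * 14!) = 3060.

3060


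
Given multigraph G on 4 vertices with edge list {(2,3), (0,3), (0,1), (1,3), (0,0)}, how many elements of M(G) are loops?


In a graphic matroid, a loop is a self-loop edge (u,u) with rank 0.
Examining all 5 edges for self-loops...
Self-loops found: (0,0)
Number of loops = 1.

1


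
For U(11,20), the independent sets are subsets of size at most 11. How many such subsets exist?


Independent sets of U(11,20) are all subsets of size <= 11.
Count = C(20,0) + C(20,1) + C(20,2) + C(20,3) + C(20,4) + C(20,5) + C(20,6) + C(20,7) + C(20,8) + C(20,9) + C(20,10) + C(20,11)
     = 1 + 20 + 190 + 1140 + 4845 + 15504 + 38760 + 77520 + 125970 + 167960 + 184756 + 167960
     = 784626.

784626


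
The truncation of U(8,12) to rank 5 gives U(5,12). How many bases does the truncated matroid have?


Truncating U(8,12) to rank 5 gives U(5,12).
Bases of U(5,12) are all 5-element subsets of 12 elements.
Number of bases = (12 choose 5) = 792.

792


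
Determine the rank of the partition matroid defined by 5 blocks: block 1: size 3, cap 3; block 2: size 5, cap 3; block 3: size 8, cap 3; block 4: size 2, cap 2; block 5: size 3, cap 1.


Rank of a partition matroid = sum of min(|Si|, ci) for each block.
= min(3,3) + min(5,3) + min(8,3) + min(2,2) + min(3,1)
= 3 + 3 + 3 + 2 + 1
= 12.

12


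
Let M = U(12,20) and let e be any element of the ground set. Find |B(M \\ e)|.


Deleting e from U(12,20) gives U(12,19) since n > r.
Bases of U(12,19) = (19 choose 12) = 50388.

50388


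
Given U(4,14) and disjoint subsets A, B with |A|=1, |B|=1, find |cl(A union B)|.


|A union B| = 1 + 1 = 2 (disjoint).
In U(4,14), cl(S) = S if |S| < 4, else cl(S) = E.
Since 2 < 4, cl(A union B) = A union B.
|cl(A union B)| = 2.

2


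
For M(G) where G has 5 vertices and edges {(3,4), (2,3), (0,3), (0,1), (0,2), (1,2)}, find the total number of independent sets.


An independent set in a graphic matroid is an acyclic edge subset.
G has 5 vertices and 6 edges.
Enumerate all 2^6 = 64 subsets, checking for acyclicity.
Total independent sets = 48.

48


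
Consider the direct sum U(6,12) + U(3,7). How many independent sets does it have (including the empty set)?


For a direct sum, |I(M1+M2)| = |I(M1)| * |I(M2)|.
|I(U(6,12))| = sum C(12,k) for k=0..6 = 2510.
|I(U(3,7))| = sum C(7,k) for k=0..3 = 64.
Total = 2510 * 64 = 160640.

160640


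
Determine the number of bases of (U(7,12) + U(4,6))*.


(M1+M2)* = M1* + M2*.
M1* = U(5,12), bases: C(12,5) = 792.
M2* = U(2,6), bases: C(6,2) = 15.
|B(M*)| = 792 * 15 = 11880.

11880


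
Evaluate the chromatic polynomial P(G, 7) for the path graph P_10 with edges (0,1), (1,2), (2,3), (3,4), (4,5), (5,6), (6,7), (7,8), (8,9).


P(P_10, k) = k * (k-1)^(9).
P(7) = 7 * 6^9 = 7 * 10077696 = 70543872.

70543872


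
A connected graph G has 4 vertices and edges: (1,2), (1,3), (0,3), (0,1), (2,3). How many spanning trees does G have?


By Kirchhoff's matrix tree theorem, the number of spanning trees equals
the determinant of any cofactor of the Laplacian matrix L.
G has 4 vertices and 5 edges.
Computing the (3 x 3) cofactor determinant gives 8.

8


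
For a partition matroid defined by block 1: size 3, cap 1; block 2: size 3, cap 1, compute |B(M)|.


A basis picks exactly ci elements from block i.
Number of bases = product of C(|Si|, ci).
= C(3,1) * C(3,1)
= 3 * 3
= 9.

9


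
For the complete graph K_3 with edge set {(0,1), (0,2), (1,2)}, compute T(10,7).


T(K_3; x,y) = x^2 + x + y.
T(10,7) = 100 + 10 + 7 = 117.

117


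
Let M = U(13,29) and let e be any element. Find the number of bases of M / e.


Contracting e from U(13,29) gives U(12,28).
Bases of U(12,28) = C(28,12) = 30421755.

30421755


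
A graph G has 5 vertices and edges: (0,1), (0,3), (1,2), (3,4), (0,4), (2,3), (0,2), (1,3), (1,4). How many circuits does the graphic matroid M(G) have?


A circuit in a graphic matroid = edge set of a simple cycle.
G has 5 vertices and 9 edges.
Enumerating all minimal edge subsets forming cycles...
Total circuits found: 22.

22


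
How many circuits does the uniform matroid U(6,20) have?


In U(6,20), circuits are the (7)-element subsets.
Any set of 7 elements is dependent, and removing any one element gives
an independent set of size 6, so it is a minimal dependent set.
Number of circuits = C(20,7) = 77520.

77520


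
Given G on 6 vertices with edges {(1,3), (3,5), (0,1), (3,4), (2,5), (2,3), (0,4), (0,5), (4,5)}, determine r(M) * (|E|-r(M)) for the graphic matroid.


r(M) = |V| - c = 6 - 1 = 5.
nullity = |E| - r(M) = 9 - 5 = 4.
Product = 5 * 4 = 20.

20


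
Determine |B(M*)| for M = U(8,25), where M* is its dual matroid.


The dual of U(r,n) is U(n-r, n) = U(17,25).
Bases of U(17,25) are all (17)-element subsets.
|B(M*)| = C(25,17) = 25! / (17! * 8!) = 1081575.

1081575


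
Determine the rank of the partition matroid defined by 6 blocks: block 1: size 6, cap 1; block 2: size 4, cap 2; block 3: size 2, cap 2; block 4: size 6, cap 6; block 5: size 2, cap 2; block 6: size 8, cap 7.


Rank of a partition matroid = sum of min(|Si|, ci) for each block.
= min(6,1) + min(4,2) + min(2,2) + min(6,6) + min(2,2) + min(8,7)
= 1 + 2 + 2 + 6 + 2 + 7
= 20.

20


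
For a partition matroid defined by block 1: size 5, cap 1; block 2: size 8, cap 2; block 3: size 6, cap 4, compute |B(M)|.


A basis picks exactly ci elements from block i.
Number of bases = product of C(|Si|, ci).
= C(5,1) * C(8,2) * C(6,4)
= 5 * 28 * 15
= 2100.

2100


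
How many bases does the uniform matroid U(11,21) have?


Bases of U(11,21) are all 11-element subsets of the 21-element ground set.
Number of bases = C(21,11).
C(21,11) = 21! / (11! * 10!) = 352716.

352716


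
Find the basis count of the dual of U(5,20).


The dual of U(r,n) is U(n-r, n) = U(15,20).
Bases of U(15,20) are all (15)-element subsets.
|B(M*)| = (20 choose 15) = 15504.

15504


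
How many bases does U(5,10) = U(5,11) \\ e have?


Deleting e from U(5,11) gives U(5,10) since n > r.
Bases of U(5,10) = (10 choose 5) = 252.

252


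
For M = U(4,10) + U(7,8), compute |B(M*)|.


(M1+M2)* = M1* + M2*.
M1* = U(6,10), bases: C(10,6) = 210.
M2* = U(1,8), bases: C(8,1) = 8.
|B(M*)| = 210 * 8 = 1680.

1680


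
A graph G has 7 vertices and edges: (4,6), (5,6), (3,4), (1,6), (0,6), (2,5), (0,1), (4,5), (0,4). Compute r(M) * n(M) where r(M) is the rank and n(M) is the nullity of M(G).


r(M) = |V| - c = 7 - 1 = 6.
nullity = |E| - r(M) = 9 - 6 = 3.
Product = 6 * 3 = 18.

18


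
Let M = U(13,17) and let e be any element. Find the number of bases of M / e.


Contracting e from U(13,17) gives U(12,16).
Bases of U(12,16) = C(16,12) = 1820.

1820


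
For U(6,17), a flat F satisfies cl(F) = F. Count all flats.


Flats of U(6,17): every subset of size < 6 is a flat, plus E itself.
Count = C(17,0) + C(17,1) + C(17,2) + C(17,3) + C(17,4) + C(17,5) + 1
     = 1 + 17 + 136 + 680 + 2380 + 6188 + 1
     = 9403.

9403


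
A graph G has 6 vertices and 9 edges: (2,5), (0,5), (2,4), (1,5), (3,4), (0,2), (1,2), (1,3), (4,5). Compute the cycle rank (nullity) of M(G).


Cycle rank (nullity) = |E| - r(M) = |E| - (|V| - c).
|E| = 9, |V| = 6, c = 1.
Nullity = 9 - (6 - 1) = 9 - 5 = 4.

4


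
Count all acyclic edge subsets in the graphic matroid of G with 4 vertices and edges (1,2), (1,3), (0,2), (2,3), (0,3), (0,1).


An independent set in a graphic matroid is an acyclic edge subset.
G has 4 vertices and 6 edges.
Enumerate all 2^6 = 64 subsets, checking for acyclicity.
Total independent sets = 38.

38


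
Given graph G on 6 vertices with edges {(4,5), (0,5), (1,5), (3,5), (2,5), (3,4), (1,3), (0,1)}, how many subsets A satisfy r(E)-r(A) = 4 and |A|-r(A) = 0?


R(x,y) = sum over A in 2^E of x^(r(E)-r(A)) * y^(|A|-r(A)).
G has 6 vertices, 8 edges. r(E) = 5.
Enumerate all 2^8 = 256 subsets.
Count subsets with r(E)-r(A)=4 and |A|-r(A)=0: 8.

8


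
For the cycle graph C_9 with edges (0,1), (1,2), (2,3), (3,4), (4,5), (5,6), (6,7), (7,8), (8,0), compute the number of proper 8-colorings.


P(C_9, k) = (k-1)^9 + (-1)^9*(k-1).
P(8) = (7)^9 - 7
= 40353607 - 7 = 40353600.

40353600


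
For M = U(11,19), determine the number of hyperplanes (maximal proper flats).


Hyperplanes of U(11,19) are flats of rank 10.
In a uniform matroid, these are exactly the (10)-element subsets.
Count = (19 choose 10) = 92378.

92378


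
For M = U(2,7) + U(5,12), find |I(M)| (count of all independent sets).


For a direct sum, |I(M1+M2)| = |I(M1)| * |I(M2)|.
|I(U(2,7))| = sum C(7,k) for k=0..2 = 29.
|I(U(5,12))| = sum C(12,k) for k=0..5 = 1586.
Total = 29 * 1586 = 45994.

45994


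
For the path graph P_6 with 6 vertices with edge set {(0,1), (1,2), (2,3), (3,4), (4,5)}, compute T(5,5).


A path on 6 vertices is a tree with 5 edges.
T(x,y) = x^(5) for any tree.
T(5,5) = 5^5 = 3125.

3125


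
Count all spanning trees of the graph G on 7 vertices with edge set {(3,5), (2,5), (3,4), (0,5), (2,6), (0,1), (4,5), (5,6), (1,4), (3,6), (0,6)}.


By Kirchhoff's matrix tree theorem, the number of spanning trees equals
the determinant of any cofactor of the Laplacian matrix L.
G has 7 vertices and 11 edges.
Computing the (6 x 6) cofactor determinant gives 163.

163


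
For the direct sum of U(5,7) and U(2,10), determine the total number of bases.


Bases of a direct sum M1 + M2: |B| = |B(M1)| * |B(M2)|.
|B(U(5,7))| = C(7,5) = 21.
|B(U(2,10))| = C(10,2) = 45.
Total bases = 21 * 45 = 945.

945


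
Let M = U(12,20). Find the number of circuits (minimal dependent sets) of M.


In U(12,20), circuits are the (13)-element subsets.
Any set of 13 elements is dependent, and removing any one element gives
an independent set of size 12, so it is a minimal dependent set.
Number of circuits = C(20,13) = 20! / (13! * 7!) = 77520.

77520


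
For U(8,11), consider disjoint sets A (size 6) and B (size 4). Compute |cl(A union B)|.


|A union B| = 6 + 4 = 10 (disjoint).
In U(8,11), cl(S) = S if |S| < 8, else cl(S) = E.
Since 10 >= 8, cl(A union B) = E.
|cl(A union B)| = 11.

11


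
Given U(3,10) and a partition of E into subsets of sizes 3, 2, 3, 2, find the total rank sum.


r(Ai) = min(|Ai|, 3) for each part.
Sum = min(3,3) + min(2,3) + min(3,3) + min(2,3)
    = 3 + 2 + 3 + 2
    = 10.

10
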